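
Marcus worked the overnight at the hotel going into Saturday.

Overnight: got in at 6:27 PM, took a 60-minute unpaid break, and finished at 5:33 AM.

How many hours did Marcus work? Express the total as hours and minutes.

Overnight: 6:27 PM → midnight = 5 h 33 min; midnight → 5:33 AM = 5 h 33 min; span 11 h 6 min; less 60 min break → 10 h 6 min

10 h 6 min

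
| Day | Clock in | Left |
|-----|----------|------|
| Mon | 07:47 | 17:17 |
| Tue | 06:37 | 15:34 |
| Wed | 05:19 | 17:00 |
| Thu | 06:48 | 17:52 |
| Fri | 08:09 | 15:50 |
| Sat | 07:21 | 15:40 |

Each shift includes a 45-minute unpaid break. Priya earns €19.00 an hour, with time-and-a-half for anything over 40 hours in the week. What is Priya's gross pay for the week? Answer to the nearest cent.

Mon: 07:47–17:17 = 9 h 30 min; less 45 min break → 8 h 45 min
Tue: 06:37–15:34 = 8 h 57 min; less 45 min break → 8 h 12 min
Wed: 05:19–17:00 = 11 h 41 min; less 45 min break → 10 h 56 min
Thu: 06:48–17:52 = 11 h 4 min; less 45 min break → 10 h 19 min
Fri: 08:09–15:50 = 7 h 41 min; less 45 min break → 6 h 56 min
Sat: 07:21–15:40 = 8 h 19 min; less 45 min break → 7 h 34 min
Total worked: 52 h 42 min = 3162 min.
Regular 40 h 0 min = 2400 min at €19.00/h; overtime 12 h 42 min = 762 min at €28.50/h.
Pay = (2400 × €19.00 + 762 × €28.50) ÷ 60 = €1121.95.

€1121.95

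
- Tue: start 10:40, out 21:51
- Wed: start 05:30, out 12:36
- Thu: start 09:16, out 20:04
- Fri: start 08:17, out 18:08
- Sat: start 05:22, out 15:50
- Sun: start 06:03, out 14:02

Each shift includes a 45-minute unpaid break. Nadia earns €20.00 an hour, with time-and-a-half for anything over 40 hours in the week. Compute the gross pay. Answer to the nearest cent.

€1186.50

Tue: 10:40–21:51 = 11 h 11 min; less 45 min break → 10 h 26 min
Wed: 05:30–12:36 = 7 h 6 min; less 45 min break → 6 h 21 min
Thu: 09:16–20:04 = 10 h 48 min; less 45 min break → 10 h 3 min
Fri: 08:17–18:08 = 9 h 51 min; less 45 min break → 9 h 6 min
Sat: 05:22–15:50 = 10 h 28 min; less 45 min break → 9 h 43 min
Sun: 06:03–14:02 = 7 h 59 min; less 45 min break → 7 h 14 min
Total worked: 52 h 53 min = 3173 min.
Regular 40 h 0 min = 2400 min at €20.00/h; overtime 12 h 53 min = 773 min at €30.00/h.
Pay = (2400 × €20.00 + 773 × €30.00) ÷ 60 = €1186.50.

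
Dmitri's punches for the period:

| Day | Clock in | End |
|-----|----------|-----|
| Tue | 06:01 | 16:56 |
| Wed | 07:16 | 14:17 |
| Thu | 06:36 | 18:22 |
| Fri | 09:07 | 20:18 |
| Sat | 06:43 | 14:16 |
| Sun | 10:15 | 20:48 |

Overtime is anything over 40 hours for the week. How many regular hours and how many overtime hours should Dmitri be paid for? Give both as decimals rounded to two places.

Tue: 06:01–16:56 = 10 h 55 min
Wed: 07:16–14:17 = 7 h 1 min
Thu: 06:36–18:22 = 11 h 46 min
Fri: 09:07–20:18 = 11 h 11 min
Sat: 06:43–14:16 = 7 h 33 min
Sun: 10:15–20:48 = 10 h 33 min
Total worked: 58 h 59 min = 58.98 h.
Threshold 40 h → overtime 18 h 59 min, regular 40 h 0 min.

Regular 40.00 hours, overtime 18.98 hours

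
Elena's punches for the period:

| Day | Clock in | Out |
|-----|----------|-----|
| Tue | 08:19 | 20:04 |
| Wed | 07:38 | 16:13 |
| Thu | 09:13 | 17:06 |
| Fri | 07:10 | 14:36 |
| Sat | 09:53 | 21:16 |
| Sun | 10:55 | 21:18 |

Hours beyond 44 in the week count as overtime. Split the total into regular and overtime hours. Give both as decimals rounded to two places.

Regular 44.00 hours, overtime 13.42 hours

Tue: 08:19–20:04 = 11 h 45 min
Wed: 07:38–16:13 = 8 h 35 min
Thu: 09:13–17:06 = 7 h 53 min
Fri: 07:10–14:36 = 7 h 26 min
Sat: 09:53–21:16 = 11 h 23 min
Sun: 10:55–21:18 = 10 h 23 min
Total worked: 57 h 25 min = 57.42 h.
Threshold 44 h → overtime 13 h 25 min, regular 44 h 0 min.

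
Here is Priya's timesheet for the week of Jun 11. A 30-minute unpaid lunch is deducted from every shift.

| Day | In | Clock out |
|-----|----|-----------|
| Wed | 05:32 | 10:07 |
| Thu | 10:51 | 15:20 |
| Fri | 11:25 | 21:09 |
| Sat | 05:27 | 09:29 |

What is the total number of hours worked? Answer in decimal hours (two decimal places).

Wed: 05:32–10:07 = 4 h 35 min; less 30 min break → 4 h 5 min
Thu: 10:51–15:20 = 4 h 29 min; less 30 min break → 3 h 59 min
Fri: 11:25–21:09 = 9 h 44 min; less 30 min break → 9 h 14 min
Sat: 05:27–09:29 = 4 h 2 min; less 30 min break → 3 h 32 min
Total: 4 h 5 min + 3 h 59 min + 9 h 14 min + 3 h 32 min = 20 h 50 min.

20.83 hours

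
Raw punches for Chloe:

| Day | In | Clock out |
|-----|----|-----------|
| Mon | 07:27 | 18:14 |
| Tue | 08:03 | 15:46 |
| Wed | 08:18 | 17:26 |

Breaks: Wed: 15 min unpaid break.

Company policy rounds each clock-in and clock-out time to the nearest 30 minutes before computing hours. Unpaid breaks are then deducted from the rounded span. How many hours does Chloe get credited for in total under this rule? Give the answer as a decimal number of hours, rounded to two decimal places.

Mon: in 07:27→07:30, out 18:14→18:00; 10 h 30 min
Tue: in 08:03→08:00, out 15:46→16:00; 8 h 0 min
Wed: in 08:18→08:30, out 17:26→17:30; 9 h 0 min − 15 min = 8 h 45 min
Total credited: 27 h 15 min.

27.25 hours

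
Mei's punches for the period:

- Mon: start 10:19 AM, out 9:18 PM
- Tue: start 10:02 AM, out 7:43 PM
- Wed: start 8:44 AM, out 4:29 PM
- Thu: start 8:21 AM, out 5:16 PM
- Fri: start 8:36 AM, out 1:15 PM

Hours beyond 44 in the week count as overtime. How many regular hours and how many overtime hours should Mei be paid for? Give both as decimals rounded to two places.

Mon: 10:19 AM–9:18 PM = 10 h 59 min
Tue: 10:02 AM–7:43 PM = 9 h 41 min
Wed: 8:44 AM–4:29 PM = 7 h 45 min
Thu: 8:21 AM–5:16 PM = 8 h 55 min
Fri: 8:36 AM–1:15 PM = 4 h 39 min
Total worked: 41 h 59 min = 41.98 h.
Threshold 44 h → overtime 0 h 0 min, regular 41 h 59 min.

Regular 41.98 hours, overtime 0.00 hours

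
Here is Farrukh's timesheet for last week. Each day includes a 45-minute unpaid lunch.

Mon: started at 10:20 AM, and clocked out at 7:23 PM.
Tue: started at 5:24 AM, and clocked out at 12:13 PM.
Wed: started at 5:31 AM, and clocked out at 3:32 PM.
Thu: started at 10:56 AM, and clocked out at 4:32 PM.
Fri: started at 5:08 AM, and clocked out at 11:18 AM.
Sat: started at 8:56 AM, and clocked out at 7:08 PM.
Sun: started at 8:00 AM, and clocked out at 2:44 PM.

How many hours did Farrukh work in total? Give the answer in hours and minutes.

49 h 20 min

Mon: 10:20 AM–7:23 PM = 9 h 3 min; less 45 min break → 8 h 18 min
Tue: 5:24 AM–12:13 PM = 6 h 49 min; less 45 min break → 6 h 4 min
Wed: 5:31 AM–3:32 PM = 10 h 1 min; less 45 min break → 9 h 16 min
Thu: 10:56 AM–4:32 PM = 5 h 36 min; less 45 min break → 4 h 51 min
Fri: 5:08 AM–11:18 AM = 6 h 10 min; less 45 min break → 5 h 25 min
Sat: 8:56 AM–7:08 PM = 10 h 12 min; less 45 min break → 9 h 27 min
Sun: 8:00 AM–2:44 PM = 6 h 44 min; less 45 min break → 5 h 59 min
Total: 8 h 18 min + 6 h 4 min + 9 h 16 min + 4 h 51 min + 5 h 25 min + 9 h 27 min + 5 h 59 min = 49 h 20 min.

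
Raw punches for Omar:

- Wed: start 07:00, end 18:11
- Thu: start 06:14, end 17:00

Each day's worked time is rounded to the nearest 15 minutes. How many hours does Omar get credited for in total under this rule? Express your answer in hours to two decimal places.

22.00 hours

Wed: 07:00–18:11 = 11 h 11 min → rounds to 11 h 15 min
Thu: 06:14–17:00 = 10 h 46 min → rounds to 10 h 45 min
Total credited: 22 h 0 min.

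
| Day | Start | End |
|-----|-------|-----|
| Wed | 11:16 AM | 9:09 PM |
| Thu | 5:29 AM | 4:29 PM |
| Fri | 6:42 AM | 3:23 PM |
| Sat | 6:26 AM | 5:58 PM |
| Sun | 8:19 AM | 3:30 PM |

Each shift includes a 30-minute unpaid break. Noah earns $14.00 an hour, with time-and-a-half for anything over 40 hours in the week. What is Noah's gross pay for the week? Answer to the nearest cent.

Wed: 11:16 AM–9:09 PM = 9 h 53 min; less 30 min break → 9 h 23 min
Thu: 5:29 AM–4:29 PM = 11 h 0 min; less 30 min break → 10 h 30 min
Fri: 6:42 AM–3:23 PM = 8 h 41 min; less 30 min break → 8 h 11 min
Sat: 6:26 AM–5:58 PM = 11 h 32 min; less 30 min break → 11 h 2 min
Sun: 8:19 AM–3:30 PM = 7 h 11 min; less 30 min break → 6 h 41 min
Total worked: 45 h 47 min = 2747 min.
Regular 40 h 0 min = 2400 min at $14.00/h; overtime 5 h 47 min = 347 min at $21.00/h.
Pay = (2400 × $14.00 + 347 × $21.00) ÷ 60 = $681.45.

$681.45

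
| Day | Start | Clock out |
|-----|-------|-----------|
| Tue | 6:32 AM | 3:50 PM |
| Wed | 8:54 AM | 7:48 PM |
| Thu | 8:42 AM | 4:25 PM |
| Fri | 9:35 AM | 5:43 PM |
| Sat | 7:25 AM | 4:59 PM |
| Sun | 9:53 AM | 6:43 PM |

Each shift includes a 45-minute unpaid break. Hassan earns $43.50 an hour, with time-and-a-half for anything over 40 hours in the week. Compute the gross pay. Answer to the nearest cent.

Tue: 6:32 AM–3:50 PM = 9 h 18 min; less 45 min break → 8 h 33 min
Wed: 8:54 AM–7:48 PM = 10 h 54 min; less 45 min break → 10 h 9 min
Thu: 8:42 AM–4:25 PM = 7 h 43 min; less 45 min break → 6 h 58 min
Fri: 9:35 AM–5:43 PM = 8 h 8 min; less 45 min break → 7 h 23 min
Sat: 7:25 AM–4:59 PM = 9 h 34 min; less 45 min break → 8 h 49 min
Sun: 9:53 AM–6:43 PM = 8 h 50 min; less 45 min break → 8 h 5 min
Total worked: 49 h 57 min = 2997 min.
Regular 40 h 0 min = 2400 min at $43.50/h; overtime 9 h 57 min = 597 min at $65.25/h.
Pay = (2400 × $43.50 + 597 × $65.25) ÷ 60 = $2389.24.

$2389.24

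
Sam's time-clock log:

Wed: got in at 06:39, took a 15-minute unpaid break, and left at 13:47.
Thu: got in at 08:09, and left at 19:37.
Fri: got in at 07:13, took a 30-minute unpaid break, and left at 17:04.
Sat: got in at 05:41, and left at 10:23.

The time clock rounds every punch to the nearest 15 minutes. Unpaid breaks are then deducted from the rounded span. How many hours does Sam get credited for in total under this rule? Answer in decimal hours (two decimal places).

Wed: in 06:39→06:45, out 13:47→13:45; 7 h 0 min − 15 min = 6 h 45 min
Thu: in 08:09→08:15, out 19:37→19:30; 11 h 15 min
Fri: in 07:13→07:15, out 17:04→17:00; 9 h 45 min − 30 min = 9 h 15 min
Sat: in 05:41→05:45, out 10:23→10:30; 4 h 45 min
Total credited: 32 h 0 min.

32.00 hours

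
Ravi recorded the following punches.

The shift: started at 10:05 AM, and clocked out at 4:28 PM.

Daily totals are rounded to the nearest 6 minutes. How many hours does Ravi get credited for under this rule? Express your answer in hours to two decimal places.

The shift: 10:05 AM–4:28 PM = 6 h 23 min → rounds to 6 h 24 min

6.40 hours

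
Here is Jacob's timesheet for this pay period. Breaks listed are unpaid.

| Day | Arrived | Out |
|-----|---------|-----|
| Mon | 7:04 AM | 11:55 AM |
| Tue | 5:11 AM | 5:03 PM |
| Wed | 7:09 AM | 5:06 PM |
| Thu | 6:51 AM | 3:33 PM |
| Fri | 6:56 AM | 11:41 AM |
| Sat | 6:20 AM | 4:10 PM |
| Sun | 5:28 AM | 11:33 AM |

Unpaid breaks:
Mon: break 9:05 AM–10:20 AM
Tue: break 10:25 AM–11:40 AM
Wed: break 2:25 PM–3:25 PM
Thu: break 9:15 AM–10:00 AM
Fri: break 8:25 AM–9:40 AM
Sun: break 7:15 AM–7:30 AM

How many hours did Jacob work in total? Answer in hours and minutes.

Mon: 7:04 AM–11:55 AM = 4 h 51 min; less 75 min break → 3 h 36 min
Tue: 5:11 AM–5:03 PM = 11 h 52 min; less 75 min break → 10 h 37 min
Wed: 7:09 AM–5:06 PM = 9 h 57 min; less 60 min break → 8 h 57 min
Thu: 6:51 AM–3:33 PM = 8 h 42 min; less 45 min break → 7 h 57 min
Fri: 6:56 AM–11:41 AM = 4 h 45 min; less 75 min break → 3 h 30 min
Sat: 6:20 AM–4:10 PM = 9 h 50 min
Sun: 5:28 AM–11:33 AM = 6 h 5 min; less 15 min break → 5 h 50 min
Total: 3 h 36 min + 10 h 37 min + 8 h 57 min + 7 h 57 min + 3 h 30 min + 9 h 50 min + 5 h 50 min = 50 h 17 min.

50 h 17 min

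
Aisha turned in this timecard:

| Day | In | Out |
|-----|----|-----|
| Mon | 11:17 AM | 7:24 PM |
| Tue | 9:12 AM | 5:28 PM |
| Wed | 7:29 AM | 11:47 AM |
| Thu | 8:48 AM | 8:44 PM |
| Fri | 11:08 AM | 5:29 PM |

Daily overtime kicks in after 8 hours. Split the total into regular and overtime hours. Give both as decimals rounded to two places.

Mon: 11:17 AM–7:24 PM = 8 h 7 min
Tue: 9:12 AM–5:28 PM = 8 h 16 min
Wed: 7:29 AM–11:47 AM = 4 h 18 min
Thu: 8:48 AM–8:44 PM = 11 h 56 min
Fri: 11:08 AM–5:29 PM = 6 h 21 min
Mon reg 8 h 0 min / OT 0 h 7 min; Tue reg 8 h 0 min / OT 0 h 16 min; Wed reg 4 h 18 min / OT 0 h 0 min; Thu reg 8 h 0 min / OT 3 h 56 min; Fri reg 6 h 21 min / OT 0 h 0 min.
Totals: regular 34 h 39 min, overtime 4 h 19 min.

Regular 34.65 hours, overtime 4.32 hours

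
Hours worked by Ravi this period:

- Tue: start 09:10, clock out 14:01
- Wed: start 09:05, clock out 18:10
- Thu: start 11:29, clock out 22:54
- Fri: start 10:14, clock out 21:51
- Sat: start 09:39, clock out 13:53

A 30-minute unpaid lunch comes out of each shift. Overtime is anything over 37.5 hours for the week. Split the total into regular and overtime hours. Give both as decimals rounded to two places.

Tue: 09:10–14:01 = 4 h 51 min; less 30 min break → 4 h 21 min
Wed: 09:05–18:10 = 9 h 5 min; less 30 min break → 8 h 35 min
Thu: 11:29–22:54 = 11 h 25 min; less 30 min break → 10 h 55 min
Fri: 10:14–21:51 = 11 h 37 min; less 30 min break → 11 h 7 min
Sat: 09:39–13:53 = 4 h 14 min; less 30 min break → 3 h 44 min
Total worked: 38 h 42 min = 38.70 h.
Threshold 37.5 h → overtime 1 h 12 min, regular 37 h 30 min.

Regular 37.50 hours, overtime 1.20 hours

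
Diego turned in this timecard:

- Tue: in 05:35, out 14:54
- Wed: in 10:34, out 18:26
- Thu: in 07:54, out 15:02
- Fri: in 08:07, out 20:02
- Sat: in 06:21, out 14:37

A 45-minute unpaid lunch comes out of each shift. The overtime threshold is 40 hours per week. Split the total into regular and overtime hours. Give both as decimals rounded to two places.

Regular 40.00 hours, overtime 0.75 hours

Tue: 05:35–14:54 = 9 h 19 min; less 45 min break → 8 h 34 min
Wed: 10:34–18:26 = 7 h 52 min; less 45 min break → 7 h 7 min
Thu: 07:54–15:02 = 7 h 8 min; less 45 min break → 6 h 23 min
Fri: 08:07–20:02 = 11 h 55 min; less 45 min break → 11 h 10 min
Sat: 06:21–14:37 = 8 h 16 min; less 45 min break → 7 h 31 min
Total worked: 40 h 45 min = 40.75 h.
Threshold 40 h → overtime 0 h 45 min, regular 40 h 0 min.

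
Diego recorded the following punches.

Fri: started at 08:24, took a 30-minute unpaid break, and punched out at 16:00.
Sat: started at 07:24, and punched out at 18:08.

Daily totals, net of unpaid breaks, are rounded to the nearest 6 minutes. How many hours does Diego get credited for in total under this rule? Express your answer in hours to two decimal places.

Fri: 08:24–16:00 = 7 h 36 min − 30 min = 7 h 6 min → rounds to 7 h 6 min
Sat: 07:24–18:08 = 10 h 44 min → rounds to 10 h 42 min
Total credited: 17 h 48 min.

17.80 hours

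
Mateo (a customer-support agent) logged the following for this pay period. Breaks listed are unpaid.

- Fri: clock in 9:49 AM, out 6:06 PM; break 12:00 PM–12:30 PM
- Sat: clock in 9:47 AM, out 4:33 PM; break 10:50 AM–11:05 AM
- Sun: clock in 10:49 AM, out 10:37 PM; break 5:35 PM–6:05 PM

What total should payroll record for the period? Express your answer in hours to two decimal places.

25.60 hours

Fri: 9:49 AM–6:06 PM = 8 h 17 min; less 30 min break → 7 h 47 min
Sat: 9:47 AM–4:33 PM = 6 h 46 min; less 15 min break → 6 h 31 min
Sun: 10:49 AM–10:37 PM = 11 h 48 min; less 30 min break → 11 h 18 min
Total: 7 h 47 min + 6 h 31 min + 11 h 18 min = 25 h 36 min.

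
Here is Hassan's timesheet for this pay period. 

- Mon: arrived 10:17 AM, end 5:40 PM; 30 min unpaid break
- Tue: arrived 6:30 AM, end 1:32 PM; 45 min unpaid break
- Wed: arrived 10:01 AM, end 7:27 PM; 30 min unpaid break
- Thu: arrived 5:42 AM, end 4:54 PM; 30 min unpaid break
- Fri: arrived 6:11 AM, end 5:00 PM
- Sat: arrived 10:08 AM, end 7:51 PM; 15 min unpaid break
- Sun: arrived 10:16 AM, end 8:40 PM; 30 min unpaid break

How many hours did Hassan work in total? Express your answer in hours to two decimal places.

62.98 hours

Mon: 10:17 AM–5:40 PM = 7 h 23 min; less 30 min break → 6 h 53 min
Tue: 6:30 AM–1:32 PM = 7 h 2 min; less 45 min break → 6 h 17 min
Wed: 10:01 AM–7:27 PM = 9 h 26 min; less 30 min break → 8 h 56 min
Thu: 5:42 AM–4:54 PM = 11 h 12 min; less 30 min break → 10 h 42 min
Fri: 6:11 AM–5:00 PM = 10 h 49 min
Sat: 10:08 AM–7:51 PM = 9 h 43 min; less 15 min break → 9 h 28 min
Sun: 10:16 AM–8:40 PM = 10 h 24 min; less 30 min break → 9 h 54 min
Total: 6 h 53 min + 6 h 17 min + 8 h 56 min + 10 h 42 min + 10 h 49 min + 9 h 28 min + 9 h 54 min = 62 h 59 min.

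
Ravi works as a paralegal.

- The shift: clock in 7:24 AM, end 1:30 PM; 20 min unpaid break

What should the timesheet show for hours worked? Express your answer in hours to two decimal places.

5.77 hours

The shift: 7:24 AM–1:30 PM = 6 h 6 min; less 20 min break → 5 h 46 min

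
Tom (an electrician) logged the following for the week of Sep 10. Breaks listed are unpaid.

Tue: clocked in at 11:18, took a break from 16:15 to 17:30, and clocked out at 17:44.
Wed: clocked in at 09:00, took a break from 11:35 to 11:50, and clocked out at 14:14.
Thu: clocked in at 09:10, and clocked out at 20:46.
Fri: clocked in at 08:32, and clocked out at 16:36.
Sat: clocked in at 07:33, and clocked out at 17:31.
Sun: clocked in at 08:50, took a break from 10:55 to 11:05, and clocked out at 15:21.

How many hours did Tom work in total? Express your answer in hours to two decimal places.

46.15 hours

Tue: 11:18–17:44 = 6 h 26 min; less 75 min break → 5 h 11 min
Wed: 09:00–14:14 = 5 h 14 min; less 15 min break → 4 h 59 min
Thu: 09:10–20:46 = 11 h 36 min
Fri: 08:32–16:36 = 8 h 4 min
Sat: 07:33–17:31 = 9 h 58 min
Sun: 08:50–15:21 = 6 h 31 min; less 10 min break → 6 h 21 min
Total: 5 h 11 min + 4 h 59 min + 11 h 36 min + 8 h 4 min + 9 h 58 min + 6 h 21 min = 46 h 9 min.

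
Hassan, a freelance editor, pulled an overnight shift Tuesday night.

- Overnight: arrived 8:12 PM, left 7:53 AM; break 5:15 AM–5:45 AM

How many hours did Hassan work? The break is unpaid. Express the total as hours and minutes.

11 h 11 min

Overnight: 8:12 PM → midnight = 3 h 48 min; midnight → 7:53 AM = 7 h 53 min; span 11 h 41 min; less 30 min break → 11 h 11 min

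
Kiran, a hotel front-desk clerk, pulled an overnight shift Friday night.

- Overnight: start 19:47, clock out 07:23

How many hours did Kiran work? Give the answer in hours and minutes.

Overnight: 19:47 → midnight = 4 h 13 min; midnight → 07:23 = 7 h 23 min; span 11 h 36 min

11 h 36 min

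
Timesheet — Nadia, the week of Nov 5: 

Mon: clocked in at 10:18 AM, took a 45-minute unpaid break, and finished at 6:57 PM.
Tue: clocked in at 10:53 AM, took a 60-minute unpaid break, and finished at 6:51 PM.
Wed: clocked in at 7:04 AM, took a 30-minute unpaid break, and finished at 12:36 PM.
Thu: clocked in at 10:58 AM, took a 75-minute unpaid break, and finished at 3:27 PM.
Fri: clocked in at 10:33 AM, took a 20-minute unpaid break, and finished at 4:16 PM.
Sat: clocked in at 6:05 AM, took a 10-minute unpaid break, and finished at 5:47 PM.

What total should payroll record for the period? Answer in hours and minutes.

40 h 3 min

Mon: 10:18 AM–6:57 PM = 8 h 39 min; less 45 min break → 7 h 54 min
Tue: 10:53 AM–6:51 PM = 7 h 58 min; less 60 min break → 6 h 58 min
Wed: 7:04 AM–12:36 PM = 5 h 32 min; less 30 min break → 5 h 2 min
Thu: 10:58 AM–3:27 PM = 4 h 29 min; less 75 min break → 3 h 14 min
Fri: 10:33 AM–4:16 PM = 5 h 43 min; less 20 min break → 5 h 23 min
Sat: 6:05 AM–5:47 PM = 11 h 42 min; less 10 min break → 11 h 32 min
Total: 7 h 54 min + 6 h 58 min + 5 h 2 min + 3 h 14 min + 5 h 23 min + 11 h 32 min = 40 h 3 min.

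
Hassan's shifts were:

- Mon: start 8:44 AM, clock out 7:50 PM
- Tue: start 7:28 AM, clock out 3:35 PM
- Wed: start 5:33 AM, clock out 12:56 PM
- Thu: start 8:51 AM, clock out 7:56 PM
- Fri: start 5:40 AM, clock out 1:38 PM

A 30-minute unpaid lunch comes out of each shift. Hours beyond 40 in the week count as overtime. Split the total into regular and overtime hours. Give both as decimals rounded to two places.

Regular 40.00 hours, overtime 3.15 hours

Mon: 8:44 AM–7:50 PM = 11 h 6 min; less 30 min break → 10 h 36 min
Tue: 7:28 AM–3:35 PM = 8 h 7 min; less 30 min break → 7 h 37 min
Wed: 5:33 AM–12:56 PM = 7 h 23 min; less 30 min break → 6 h 53 min
Thu: 8:51 AM–7:56 PM = 11 h 5 min; less 30 min break → 10 h 35 min
Fri: 5:40 AM–1:38 PM = 7 h 58 min; less 30 min break → 7 h 28 min
Total worked: 43 h 9 min = 43.15 h.
Threshold 40 h → overtime 3 h 9 min, regular 40 h 0 min.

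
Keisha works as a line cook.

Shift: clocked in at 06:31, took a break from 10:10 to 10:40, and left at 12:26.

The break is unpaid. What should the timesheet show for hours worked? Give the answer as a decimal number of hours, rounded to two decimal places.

Shift: 06:31–12:26 = 5 h 55 min; less 30 min break → 5 h 25 min

5.42 hours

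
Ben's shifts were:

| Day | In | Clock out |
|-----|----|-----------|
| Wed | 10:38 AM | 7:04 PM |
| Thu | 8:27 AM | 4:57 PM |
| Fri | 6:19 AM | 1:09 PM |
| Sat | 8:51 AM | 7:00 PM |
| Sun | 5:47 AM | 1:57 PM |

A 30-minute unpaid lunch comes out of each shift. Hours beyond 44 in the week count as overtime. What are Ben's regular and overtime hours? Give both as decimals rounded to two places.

Regular 39.58 hours, overtime 0.00 hours

Wed: 10:38 AM–7:04 PM = 8 h 26 min; less 30 min break → 7 h 56 min
Thu: 8:27 AM–4:57 PM = 8 h 30 min; less 30 min break → 8 h 0 min
Fri: 6:19 AM–1:09 PM = 6 h 50 min; less 30 min break → 6 h 20 min
Sat: 8:51 AM–7:00 PM = 10 h 9 min; less 30 min break → 9 h 39 min
Sun: 5:47 AM–1:57 PM = 8 h 10 min; less 30 min break → 7 h 40 min
Total worked: 39 h 35 min = 39.58 h.
Threshold 44 h → overtime 0 h 0 min, regular 39 h 35 min.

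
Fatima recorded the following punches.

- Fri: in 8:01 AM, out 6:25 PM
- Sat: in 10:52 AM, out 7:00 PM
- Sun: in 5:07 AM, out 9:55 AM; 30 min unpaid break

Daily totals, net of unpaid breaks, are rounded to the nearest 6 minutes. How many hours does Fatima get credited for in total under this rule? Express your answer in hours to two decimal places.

Fri: 8:01 AM–6:25 PM = 10 h 24 min → rounds to 10 h 24 min
Sat: 10:52 AM–7:00 PM = 8 h 8 min → rounds to 8 h 6 min
Sun: 5:07 AM–9:55 AM = 4 h 48 min − 30 min = 4 h 18 min → rounds to 4 h 18 min
Total credited: 22 h 48 min.

22.80 hours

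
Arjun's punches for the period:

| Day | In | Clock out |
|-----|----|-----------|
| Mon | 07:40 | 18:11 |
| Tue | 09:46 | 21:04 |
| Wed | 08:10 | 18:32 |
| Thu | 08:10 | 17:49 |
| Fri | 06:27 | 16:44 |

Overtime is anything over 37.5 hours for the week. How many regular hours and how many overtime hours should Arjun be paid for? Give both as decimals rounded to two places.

Mon: 07:40–18:11 = 10 h 31 min
Tue: 09:46–21:04 = 11 h 18 min
Wed: 08:10–18:32 = 10 h 22 min
Thu: 08:10–17:49 = 9 h 39 min
Fri: 06:27–16:44 = 10 h 17 min
Total worked: 52 h 7 min = 52.12 h.
Threshold 37.5 h → overtime 14 h 37 min, regular 37 h 30 min.

Regular 37.50 hours, overtime 14.62 hours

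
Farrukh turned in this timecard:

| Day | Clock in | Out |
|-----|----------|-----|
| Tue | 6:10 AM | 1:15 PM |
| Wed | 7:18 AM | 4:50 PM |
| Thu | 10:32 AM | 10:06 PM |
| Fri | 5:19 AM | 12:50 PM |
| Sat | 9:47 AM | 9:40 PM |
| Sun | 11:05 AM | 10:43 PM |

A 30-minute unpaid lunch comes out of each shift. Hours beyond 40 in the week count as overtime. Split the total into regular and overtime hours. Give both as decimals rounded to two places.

Regular 40.00 hours, overtime 16.22 hours

Tue: 6:10 AM–1:15 PM = 7 h 5 min; less 30 min break → 6 h 35 min
Wed: 7:18 AM–4:50 PM = 9 h 32 min; less 30 min break → 9 h 2 min
Thu: 10:32 AM–10:06 PM = 11 h 34 min; less 30 min break → 11 h 4 min
Fri: 5:19 AM–12:50 PM = 7 h 31 min; less 30 min break → 7 h 1 min
Sat: 9:47 AM–9:40 PM = 11 h 53 min; less 30 min break → 11 h 23 min
Sun: 11:05 AM–10:43 PM = 11 h 38 min; less 30 min break → 11 h 8 min
Total worked: 56 h 13 min = 56.22 h.
Threshold 40 h → overtime 16 h 13 min, regular 40 h 0 min.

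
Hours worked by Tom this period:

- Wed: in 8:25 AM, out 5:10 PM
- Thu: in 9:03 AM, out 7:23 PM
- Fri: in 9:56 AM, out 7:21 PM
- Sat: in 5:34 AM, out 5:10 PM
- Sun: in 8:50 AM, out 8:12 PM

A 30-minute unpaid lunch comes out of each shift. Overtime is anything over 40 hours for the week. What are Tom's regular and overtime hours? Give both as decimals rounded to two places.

Wed: 8:25 AM–5:10 PM = 8 h 45 min; less 30 min break → 8 h 15 min
Thu: 9:03 AM–7:23 PM = 10 h 20 min; less 30 min break → 9 h 50 min
Fri: 9:56 AM–7:21 PM = 9 h 25 min; less 30 min break → 8 h 55 min
Sat: 5:34 AM–5:10 PM = 11 h 36 min; less 30 min break → 11 h 6 min
Sun: 8:50 AM–8:12 PM = 11 h 22 min; less 30 min break → 10 h 52 min
Total worked: 48 h 58 min = 48.97 h.
Threshold 40 h → overtime 8 h 58 min, regular 40 h 0 min.

Regular 40.00 hours, overtime 8.97 hours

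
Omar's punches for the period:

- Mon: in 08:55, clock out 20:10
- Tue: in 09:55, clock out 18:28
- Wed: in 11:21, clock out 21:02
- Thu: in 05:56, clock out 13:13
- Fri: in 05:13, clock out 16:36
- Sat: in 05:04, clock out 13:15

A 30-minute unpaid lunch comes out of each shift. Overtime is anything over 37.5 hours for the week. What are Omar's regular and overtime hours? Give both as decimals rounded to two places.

Regular 37.50 hours, overtime 15.83 hours

Mon: 08:55–20:10 = 11 h 15 min; less 30 min break → 10 h 45 min
Tue: 09:55–18:28 = 8 h 33 min; less 30 min break → 8 h 3 min
Wed: 11:21–21:02 = 9 h 41 min; less 30 min break → 9 h 11 min
Thu: 05:56–13:13 = 7 h 17 min; less 30 min break → 6 h 47 min
Fri: 05:13–16:36 = 11 h 23 min; less 30 min break → 10 h 53 min
Sat: 05:04–13:15 = 8 h 11 min; less 30 min break → 7 h 41 min
Total worked: 53 h 20 min = 53.33 h.
Threshold 37.5 h → overtime 15 h 50 min, regular 37 h 30 min.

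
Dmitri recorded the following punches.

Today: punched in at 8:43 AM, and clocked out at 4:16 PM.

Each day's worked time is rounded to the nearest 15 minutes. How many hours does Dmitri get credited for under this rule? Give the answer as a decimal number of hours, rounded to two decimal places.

Today: 8:43 AM–4:16 PM = 7 h 33 min → rounds to 7 h 30 min

7.50 hours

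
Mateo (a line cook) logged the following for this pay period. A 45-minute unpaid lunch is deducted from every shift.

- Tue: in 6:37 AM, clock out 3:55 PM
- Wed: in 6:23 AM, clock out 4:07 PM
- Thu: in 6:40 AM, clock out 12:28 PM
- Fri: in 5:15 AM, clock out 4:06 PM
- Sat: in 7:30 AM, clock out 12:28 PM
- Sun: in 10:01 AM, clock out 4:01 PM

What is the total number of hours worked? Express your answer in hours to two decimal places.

42.15 hours

Tue: 6:37 AM–3:55 PM = 9 h 18 min; less 45 min break → 8 h 33 min
Wed: 6:23 AM–4:07 PM = 9 h 44 min; less 45 min break → 8 h 59 min
Thu: 6:40 AM–12:28 PM = 5 h 48 min; less 45 min break → 5 h 3 min
Fri: 5:15 AM–4:06 PM = 10 h 51 min; less 45 min break → 10 h 6 min
Sat: 7:30 AM–12:28 PM = 4 h 58 min; less 45 min break → 4 h 13 min
Sun: 10:01 AM–4:01 PM = 6 h 0 min; less 45 min break → 5 h 15 min
Total: 8 h 33 min + 8 h 59 min + 5 h 3 min + 10 h 6 min + 4 h 13 min + 5 h 15 min = 42 h 9 min.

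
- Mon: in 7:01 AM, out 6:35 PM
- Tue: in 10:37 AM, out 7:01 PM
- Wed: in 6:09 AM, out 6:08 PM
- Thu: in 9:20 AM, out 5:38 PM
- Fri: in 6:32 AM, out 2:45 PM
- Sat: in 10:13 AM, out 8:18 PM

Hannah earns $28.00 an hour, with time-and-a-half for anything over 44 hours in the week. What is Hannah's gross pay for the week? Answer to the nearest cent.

Mon: 7:01 AM–6:35 PM = 11 h 34 min
Tue: 10:37 AM–7:01 PM = 8 h 24 min
Wed: 6:09 AM–6:08 PM = 11 h 59 min
Thu: 9:20 AM–5:38 PM = 8 h 18 min
Fri: 6:32 AM–2:45 PM = 8 h 13 min
Sat: 10:13 AM–8:18 PM = 10 h 5 min
Total worked: 58 h 33 min = 3513 min.
Regular 44 h 0 min = 2640 min at $28.00/h; overtime 14 h 33 min = 873 min at $42.00/h.
Pay = (2640 × $28.00 + 873 × $42.00) ÷ 60 = $1843.10.

$1843.10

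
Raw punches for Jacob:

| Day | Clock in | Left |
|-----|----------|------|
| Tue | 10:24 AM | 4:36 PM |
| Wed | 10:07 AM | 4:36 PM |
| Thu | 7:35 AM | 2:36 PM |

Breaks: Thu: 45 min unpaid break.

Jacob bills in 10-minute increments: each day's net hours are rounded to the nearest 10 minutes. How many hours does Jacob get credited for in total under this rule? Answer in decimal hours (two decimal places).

Tue: 10:24 AM–4:36 PM = 6 h 12 min → rounds to 6 h 10 min
Wed: 10:07 AM–4:36 PM = 6 h 29 min → rounds to 6 h 30 min
Thu: 7:35 AM–2:36 PM = 7 h 1 min − 45 min = 6 h 16 min → rounds to 6 h 20 min
Total credited: 19 h 0 min.

19.00 hours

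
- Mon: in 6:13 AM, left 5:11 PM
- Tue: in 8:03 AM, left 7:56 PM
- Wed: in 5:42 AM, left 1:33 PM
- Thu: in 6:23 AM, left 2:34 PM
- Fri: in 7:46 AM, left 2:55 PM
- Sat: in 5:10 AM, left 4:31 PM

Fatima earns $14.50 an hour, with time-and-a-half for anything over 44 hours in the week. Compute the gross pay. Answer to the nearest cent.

Mon: 6:13 AM–5:11 PM = 10 h 58 min
Tue: 8:03 AM–7:56 PM = 11 h 53 min
Wed: 5:42 AM–1:33 PM = 7 h 51 min
Thu: 6:23 AM–2:34 PM = 8 h 11 min
Fri: 7:46 AM–2:55 PM = 7 h 9 min
Sat: 5:10 AM–4:31 PM = 11 h 21 min
Total worked: 57 h 23 min = 3443 min.
Regular 44 h 0 min = 2640 min at $14.50/h; overtime 13 h 23 min = 803 min at $21.75/h.
Pay = (2640 × $14.50 + 803 × $21.75) ÷ 60 = $929.09.

$929.09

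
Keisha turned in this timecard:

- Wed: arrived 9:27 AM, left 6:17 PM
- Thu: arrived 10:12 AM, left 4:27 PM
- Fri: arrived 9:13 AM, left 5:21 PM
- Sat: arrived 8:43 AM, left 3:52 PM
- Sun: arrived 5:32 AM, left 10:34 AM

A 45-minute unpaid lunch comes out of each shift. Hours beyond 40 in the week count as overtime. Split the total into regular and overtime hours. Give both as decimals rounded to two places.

Wed: 9:27 AM–6:17 PM = 8 h 50 min; less 45 min break → 8 h 5 min
Thu: 10:12 AM–4:27 PM = 6 h 15 min; less 45 min break → 5 h 30 min
Fri: 9:13 AM–5:21 PM = 8 h 8 min; less 45 min break → 7 h 23 min
Sat: 8:43 AM–3:52 PM = 7 h 9 min; less 45 min break → 6 h 24 min
Sun: 5:32 AM–10:34 AM = 5 h 2 min; less 45 min break → 4 h 17 min
Total worked: 31 h 39 min = 31.65 h.
Threshold 40 h → overtime 0 h 0 min, regular 31 h 39 min.

Regular 31.65 hours, overtime 0.00 hours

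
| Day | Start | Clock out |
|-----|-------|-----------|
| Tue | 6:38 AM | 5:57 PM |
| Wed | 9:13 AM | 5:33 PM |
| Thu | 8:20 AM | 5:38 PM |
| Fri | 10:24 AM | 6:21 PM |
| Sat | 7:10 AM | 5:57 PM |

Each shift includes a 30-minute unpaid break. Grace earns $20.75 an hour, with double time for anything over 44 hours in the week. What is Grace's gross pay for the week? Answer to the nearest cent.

Tue: 6:38 AM–5:57 PM = 11 h 19 min; less 30 min break → 10 h 49 min
Wed: 9:13 AM–5:33 PM = 8 h 20 min; less 30 min break → 7 h 50 min
Thu: 8:20 AM–5:38 PM = 9 h 18 min; less 30 min break → 8 h 48 min
Fri: 10:24 AM–6:21 PM = 7 h 57 min; less 30 min break → 7 h 27 min
Sat: 7:10 AM–5:57 PM = 10 h 47 min; less 30 min break → 10 h 17 min
Total worked: 45 h 11 min = 2711 min.
Regular 44 h 0 min = 2640 min at $20.75/h; overtime 1 h 11 min = 71 min at $41.50/h.
Pay = (2640 × $20.75 + 71 × $41.50) ÷ 60 = $962.11.

$962.11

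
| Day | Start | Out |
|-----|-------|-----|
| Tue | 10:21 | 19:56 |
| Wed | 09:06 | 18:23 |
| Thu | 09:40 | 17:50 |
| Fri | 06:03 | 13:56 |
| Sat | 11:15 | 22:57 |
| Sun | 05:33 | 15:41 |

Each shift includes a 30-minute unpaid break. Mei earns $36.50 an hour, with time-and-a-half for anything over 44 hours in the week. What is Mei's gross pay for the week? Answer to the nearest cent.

Tue: 10:21–19:56 = 9 h 35 min; less 30 min break → 9 h 5 min
Wed: 09:06–18:23 = 9 h 17 min; less 30 min break → 8 h 47 min
Thu: 09:40–17:50 = 8 h 10 min; less 30 min break → 7 h 40 min
Fri: 06:03–13:56 = 7 h 53 min; less 30 min break → 7 h 23 min
Sat: 11:15–22:57 = 11 h 42 min; less 30 min break → 11 h 12 min
Sun: 05:33–15:41 = 10 h 8 min; less 30 min break → 9 h 38 min
Total worked: 53 h 45 min = 3225 min.
Regular 44 h 0 min = 2640 min at $36.50/h; overtime 9 h 45 min = 585 min at $54.75/h.
Pay = (2640 × $36.50 + 585 × $54.75) ÷ 60 = $2139.81.

$2139.81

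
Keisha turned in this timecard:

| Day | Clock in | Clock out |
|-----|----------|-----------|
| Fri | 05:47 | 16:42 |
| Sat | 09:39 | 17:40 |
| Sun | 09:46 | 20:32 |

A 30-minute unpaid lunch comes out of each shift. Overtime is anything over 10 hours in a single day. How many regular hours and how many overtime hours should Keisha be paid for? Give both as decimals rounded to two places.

Regular 27.52 hours, overtime 0.68 hours

Fri: 05:47–16:42 = 10 h 55 min; less 30 min break → 10 h 25 min
Sat: 09:39–17:40 = 8 h 1 min; less 30 min break → 7 h 31 min
Sun: 09:46–20:32 = 10 h 46 min; less 30 min break → 10 h 16 min
Fri reg 10 h 0 min / OT 0 h 25 min; Sat reg 7 h 31 min / OT 0 h 0 min; Sun reg 10 h 0 min / OT 0 h 16 min.
Totals: regular 27 h 31 min, overtime 0 h 41 min.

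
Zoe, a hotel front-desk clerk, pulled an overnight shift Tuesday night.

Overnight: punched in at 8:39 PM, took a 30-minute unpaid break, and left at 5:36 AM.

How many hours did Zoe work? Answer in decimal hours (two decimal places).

Overnight: 8:39 PM → midnight = 3 h 21 min; midnight → 5:36 AM = 5 h 36 min; span 8 h 57 min; less 30 min break → 8 h 27 min

8.45 hours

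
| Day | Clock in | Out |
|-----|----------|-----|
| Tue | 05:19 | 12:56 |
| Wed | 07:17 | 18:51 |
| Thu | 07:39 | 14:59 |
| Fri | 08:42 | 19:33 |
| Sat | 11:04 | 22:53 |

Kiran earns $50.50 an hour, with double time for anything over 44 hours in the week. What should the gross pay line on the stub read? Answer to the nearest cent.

Tue: 05:19–12:56 = 7 h 37 min
Wed: 07:17–18:51 = 11 h 34 min
Thu: 07:39–14:59 = 7 h 20 min
Fri: 08:42–19:33 = 10 h 51 min
Sat: 11:04–22:53 = 11 h 49 min
Total worked: 49 h 11 min = 2951 min.
Regular 44 h 0 min = 2640 min at $50.50/h; overtime 5 h 11 min = 311 min at $101.00/h.
Pay = (2640 × $50.50 + 311 × $101.00) ÷ 60 = $2745.52.

$2745.52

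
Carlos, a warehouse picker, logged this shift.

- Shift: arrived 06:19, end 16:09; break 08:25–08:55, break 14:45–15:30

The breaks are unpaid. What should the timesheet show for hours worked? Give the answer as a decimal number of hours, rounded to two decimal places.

8.58 hours

Shift: 06:19–16:09 = 9 h 50 min; less 75 min break → 8 h 35 min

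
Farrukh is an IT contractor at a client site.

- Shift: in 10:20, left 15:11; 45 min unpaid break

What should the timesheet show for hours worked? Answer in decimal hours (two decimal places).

4.10 hours

Shift: 10:20–15:11 = 4 h 51 min; less 45 min break → 4 h 6 min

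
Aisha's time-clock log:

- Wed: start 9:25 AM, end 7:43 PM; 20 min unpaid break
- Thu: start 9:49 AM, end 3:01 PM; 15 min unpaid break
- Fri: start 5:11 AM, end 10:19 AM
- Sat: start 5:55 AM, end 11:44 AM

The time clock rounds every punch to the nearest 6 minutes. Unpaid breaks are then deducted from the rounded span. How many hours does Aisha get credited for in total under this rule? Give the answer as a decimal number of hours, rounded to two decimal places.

Wed: in 9:25 AM→9:24 AM, out 7:43 PM→7:42 PM; 10 h 18 min − 20 min = 9 h 58 min
Thu: in 9:49 AM→9:48 AM, out 3:01 PM→3:00 PM; 5 h 12 min − 15 min = 4 h 57 min
Fri: in 5:11 AM→5:12 AM, out 10:19 AM→10:18 AM; 5 h 6 min
Sat: in 5:55 AM→5:54 AM, out 11:44 AM→11:42 AM; 5 h 48 min
Total credited: 25 h 49 min.

25.82 hours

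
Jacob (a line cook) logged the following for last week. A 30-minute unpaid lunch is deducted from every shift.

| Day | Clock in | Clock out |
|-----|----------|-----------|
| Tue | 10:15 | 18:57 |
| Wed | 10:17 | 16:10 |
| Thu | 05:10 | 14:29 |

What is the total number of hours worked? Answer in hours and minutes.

22 h 24 min

Tue: 10:15–18:57 = 8 h 42 min; less 30 min break → 8 h 12 min
Wed: 10:17–16:10 = 5 h 53 min; less 30 min break → 5 h 23 min
Thu: 05:10–14:29 = 9 h 19 min; less 30 min break → 8 h 49 min
Total: 8 h 12 min + 5 h 23 min + 8 h 49 min = 22 h 24 min.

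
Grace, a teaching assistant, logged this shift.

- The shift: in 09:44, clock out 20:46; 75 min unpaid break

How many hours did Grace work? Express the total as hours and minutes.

The shift: 09:44–20:46 = 11 h 2 min; less 75 min break → 9 h 47 min

9 h 47 min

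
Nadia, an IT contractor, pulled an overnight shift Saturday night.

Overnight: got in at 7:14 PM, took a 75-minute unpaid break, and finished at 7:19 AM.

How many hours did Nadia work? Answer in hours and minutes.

Overnight: 7:14 PM → midnight = 4 h 46 min; midnight → 7:19 AM = 7 h 19 min; span 12 h 5 min; less 75 min break → 10 h 50 min

10 h 50 min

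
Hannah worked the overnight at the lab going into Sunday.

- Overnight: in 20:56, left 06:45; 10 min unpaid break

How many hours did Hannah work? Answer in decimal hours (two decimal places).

9.65 hours

Overnight: 20:56 → midnight = 3 h 4 min; midnight → 06:45 = 6 h 45 min; span 9 h 49 min; less 10 min break → 9 h 39 min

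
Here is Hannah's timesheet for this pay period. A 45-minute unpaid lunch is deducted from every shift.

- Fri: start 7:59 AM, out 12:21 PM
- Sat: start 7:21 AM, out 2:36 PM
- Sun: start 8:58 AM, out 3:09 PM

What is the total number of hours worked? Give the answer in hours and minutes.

15 h 33 min

Fri: 7:59 AM–12:21 PM = 4 h 22 min; less 45 min break → 3 h 37 min
Sat: 7:21 AM–2:36 PM = 7 h 15 min; less 45 min break → 6 h 30 min
Sun: 8:58 AM–3:09 PM = 6 h 11 min; less 45 min break → 5 h 26 min
Total: 3 h 37 min + 6 h 30 min + 5 h 26 min = 15 h 33 min.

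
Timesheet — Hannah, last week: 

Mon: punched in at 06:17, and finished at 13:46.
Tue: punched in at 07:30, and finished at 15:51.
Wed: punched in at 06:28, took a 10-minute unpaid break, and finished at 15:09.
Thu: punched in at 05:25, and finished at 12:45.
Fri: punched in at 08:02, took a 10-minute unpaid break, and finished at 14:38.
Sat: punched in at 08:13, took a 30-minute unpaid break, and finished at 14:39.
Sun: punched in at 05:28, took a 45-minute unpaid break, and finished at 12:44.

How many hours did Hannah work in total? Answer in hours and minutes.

50 h 34 min

Mon: 06:17–13:46 = 7 h 29 min
Tue: 07:30–15:51 = 8 h 21 min
Wed: 06:28–15:09 = 8 h 41 min; less 10 min break → 8 h 31 min
Thu: 05:25–12:45 = 7 h 20 min
Fri: 08:02–14:38 = 6 h 36 min; less 10 min break → 6 h 26 min
Sat: 08:13–14:39 = 6 h 26 min; less 30 min break → 5 h 56 min
Sun: 05:28–12:44 = 7 h 16 min; less 45 min break → 6 h 31 min
Total: 7 h 29 min + 8 h 21 min + 8 h 31 min + 7 h 20 min + 6 h 26 min + 5 h 56 min + 6 h 31 min = 50 h 34 min.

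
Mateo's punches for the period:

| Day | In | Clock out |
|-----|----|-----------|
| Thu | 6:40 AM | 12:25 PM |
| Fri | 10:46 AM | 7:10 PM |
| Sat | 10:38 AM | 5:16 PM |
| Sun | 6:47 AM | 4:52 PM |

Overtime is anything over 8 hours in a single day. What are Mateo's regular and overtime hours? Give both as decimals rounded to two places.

Regular 28.38 hours, overtime 2.48 hours

Thu: 6:40 AM–12:25 PM = 5 h 45 min
Fri: 10:46 AM–7:10 PM = 8 h 24 min
Sat: 10:38 AM–5:16 PM = 6 h 38 min
Sun: 6:47 AM–4:52 PM = 10 h 5 min
Thu reg 5 h 45 min / OT 0 h 0 min; Fri reg 8 h 0 min / OT 0 h 24 min; Sat reg 6 h 38 min / OT 0 h 0 min; Sun reg 8 h 0 min / OT 2 h 5 min.
Totals: regular 28 h 23 min, overtime 2 h 29 min.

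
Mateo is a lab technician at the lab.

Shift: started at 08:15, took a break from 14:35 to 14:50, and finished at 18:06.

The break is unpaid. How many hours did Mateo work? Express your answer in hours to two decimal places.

9.60 hours

Shift: 08:15–18:06 = 9 h 51 min; less 15 min break → 9 h 36 min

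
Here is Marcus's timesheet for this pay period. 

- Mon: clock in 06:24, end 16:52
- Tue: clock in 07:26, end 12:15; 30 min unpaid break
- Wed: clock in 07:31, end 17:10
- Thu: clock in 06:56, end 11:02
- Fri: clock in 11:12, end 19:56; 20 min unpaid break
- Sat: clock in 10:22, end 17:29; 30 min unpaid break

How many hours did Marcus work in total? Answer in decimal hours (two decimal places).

43.55 hours

Mon: 06:24–16:52 = 10 h 28 min
Tue: 07:26–12:15 = 4 h 49 min; less 30 min break → 4 h 19 min
Wed: 07:31–17:10 = 9 h 39 min
Thu: 06:56–11:02 = 4 h 6 min
Fri: 11:12–19:56 = 8 h 44 min; less 20 min break → 8 h 24 min
Sat: 10:22–17:29 = 7 h 7 min; less 30 min break → 6 h 37 min
Total: 10 h 28 min + 4 h 19 min + 9 h 39 min + 4 h 6 min + 8 h 24 min + 6 h 37 min = 43 h 33 min.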